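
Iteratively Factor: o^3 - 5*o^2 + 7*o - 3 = (o - 1)*(o^2 - 4*o + 3) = (o - 1)^2*(o - 3)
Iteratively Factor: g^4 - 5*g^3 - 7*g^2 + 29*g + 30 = (g + 2)*(g^3 - 7*g^2 + 7*g + 15) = (g - 3)*(g + 2)*(g^2 - 4*g - 5) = (g - 3)*(g + 1)*(g + 2)*(g - 5)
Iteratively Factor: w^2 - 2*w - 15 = (w + 3)*(w - 5)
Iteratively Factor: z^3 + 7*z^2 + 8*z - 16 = (z + 4)*(z^2 + 3*z - 4) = (z - 1)*(z + 4)*(z + 4)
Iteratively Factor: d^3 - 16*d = (d)*(d^2 - 16) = d*(d - 4)*(d + 4)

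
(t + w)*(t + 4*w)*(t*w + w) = t^3*w + 5*t^2*w^2 + t^2*w + 4*t*w^3 + 5*t*w^2 + 4*w^3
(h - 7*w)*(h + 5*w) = h^2 - 2*h*w - 35*w^2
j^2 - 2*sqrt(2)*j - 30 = (j - 5*sqrt(2))*(j + 3*sqrt(2))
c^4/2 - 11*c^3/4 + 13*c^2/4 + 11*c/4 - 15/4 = (c/2 + 1/2)*(c - 3)*(c - 5/2)*(c - 1)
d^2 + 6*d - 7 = (d - 1)*(d + 7)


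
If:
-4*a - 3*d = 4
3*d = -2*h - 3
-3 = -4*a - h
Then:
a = 5/12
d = -17/9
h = 4/3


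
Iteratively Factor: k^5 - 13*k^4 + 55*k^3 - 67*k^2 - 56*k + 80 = (k - 4)*(k^4 - 9*k^3 + 19*k^2 + 9*k - 20) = (k - 4)*(k + 1)*(k^3 - 10*k^2 + 29*k - 20) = (k - 4)*(k - 1)*(k + 1)*(k^2 - 9*k + 20) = (k - 4)^2*(k - 1)*(k + 1)*(k - 5)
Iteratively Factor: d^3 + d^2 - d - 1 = (d + 1)*(d^2 - 1) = (d + 1)^2*(d - 1)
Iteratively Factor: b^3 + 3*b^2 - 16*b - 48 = (b + 4)*(b^2 - b - 12) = (b - 4)*(b + 4)*(b + 3)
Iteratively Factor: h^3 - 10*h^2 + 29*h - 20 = (h - 5)*(h^2 - 5*h + 4) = (h - 5)*(h - 4)*(h - 1)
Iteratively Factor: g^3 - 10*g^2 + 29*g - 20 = (g - 5)*(g^2 - 5*g + 4) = (g - 5)*(g - 1)*(g - 4)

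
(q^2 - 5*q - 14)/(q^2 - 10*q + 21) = (q + 2)/(q - 3)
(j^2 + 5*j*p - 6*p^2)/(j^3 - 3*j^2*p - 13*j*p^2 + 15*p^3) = (-j - 6*p)/(-j^2 + 2*j*p + 15*p^2)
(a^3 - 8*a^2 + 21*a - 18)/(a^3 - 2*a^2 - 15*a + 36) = (a - 2)/(a + 4)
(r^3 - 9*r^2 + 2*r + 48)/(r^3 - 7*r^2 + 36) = (r - 8)/(r - 6)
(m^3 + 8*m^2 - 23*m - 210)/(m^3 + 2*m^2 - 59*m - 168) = (m^2 + m - 30)/(m^2 - 5*m - 24)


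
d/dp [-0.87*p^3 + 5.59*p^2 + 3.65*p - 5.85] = -2.61*p^2 + 11.18*p + 3.65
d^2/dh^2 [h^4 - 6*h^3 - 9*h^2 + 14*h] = 12*h^2 - 36*h - 18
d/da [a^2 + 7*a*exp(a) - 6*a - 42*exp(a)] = 7*a*exp(a) + 2*a - 35*exp(a) - 6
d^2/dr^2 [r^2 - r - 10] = 2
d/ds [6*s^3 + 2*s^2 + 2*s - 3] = 18*s^2 + 4*s + 2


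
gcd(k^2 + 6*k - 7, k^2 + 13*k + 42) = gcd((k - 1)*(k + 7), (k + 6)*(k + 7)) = k + 7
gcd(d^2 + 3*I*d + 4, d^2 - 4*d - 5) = 1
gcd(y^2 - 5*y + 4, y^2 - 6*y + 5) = y - 1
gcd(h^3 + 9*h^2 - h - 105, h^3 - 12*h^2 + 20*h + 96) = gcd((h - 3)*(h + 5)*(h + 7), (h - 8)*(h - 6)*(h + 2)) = 1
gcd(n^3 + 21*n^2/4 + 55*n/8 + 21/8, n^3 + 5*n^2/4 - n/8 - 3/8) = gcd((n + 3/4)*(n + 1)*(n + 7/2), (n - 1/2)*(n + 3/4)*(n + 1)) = n^2 + 7*n/4 + 3/4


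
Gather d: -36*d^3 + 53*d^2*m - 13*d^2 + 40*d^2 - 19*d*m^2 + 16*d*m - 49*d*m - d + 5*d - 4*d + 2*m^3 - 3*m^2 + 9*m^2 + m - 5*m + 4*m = -36*d^3 + d^2*(53*m + 27) + d*(-19*m^2 - 33*m) + 2*m^3 + 6*m^2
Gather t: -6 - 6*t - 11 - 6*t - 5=-12*t - 22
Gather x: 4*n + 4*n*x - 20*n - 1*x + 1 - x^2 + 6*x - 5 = -16*n - x^2 + x*(4*n + 5) - 4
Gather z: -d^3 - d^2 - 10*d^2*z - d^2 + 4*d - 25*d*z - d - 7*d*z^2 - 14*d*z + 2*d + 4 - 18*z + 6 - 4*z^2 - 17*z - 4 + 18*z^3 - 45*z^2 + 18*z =-d^3 - 2*d^2 + 5*d + 18*z^3 + z^2*(-7*d - 49) + z*(-10*d^2 - 39*d - 17) + 6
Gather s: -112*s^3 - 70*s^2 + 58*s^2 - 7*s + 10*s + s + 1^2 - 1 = -112*s^3 - 12*s^2 + 4*s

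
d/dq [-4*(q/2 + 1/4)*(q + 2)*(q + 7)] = -6*q^2 - 38*q - 37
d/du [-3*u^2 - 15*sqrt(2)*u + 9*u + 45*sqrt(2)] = -6*u - 15*sqrt(2) + 9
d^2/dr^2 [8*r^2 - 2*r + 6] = 16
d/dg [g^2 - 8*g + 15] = 2*g - 8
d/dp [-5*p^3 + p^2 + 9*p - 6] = -15*p^2 + 2*p + 9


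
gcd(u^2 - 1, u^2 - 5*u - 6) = u + 1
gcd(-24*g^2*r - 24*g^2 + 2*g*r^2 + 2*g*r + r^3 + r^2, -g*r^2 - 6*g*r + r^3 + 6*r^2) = 1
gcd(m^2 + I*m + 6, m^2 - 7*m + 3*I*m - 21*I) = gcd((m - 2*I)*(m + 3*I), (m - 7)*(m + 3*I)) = m + 3*I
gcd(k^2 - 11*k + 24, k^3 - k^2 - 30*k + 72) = k - 3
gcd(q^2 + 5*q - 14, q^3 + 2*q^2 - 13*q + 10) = q - 2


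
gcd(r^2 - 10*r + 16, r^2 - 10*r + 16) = r^2 - 10*r + 16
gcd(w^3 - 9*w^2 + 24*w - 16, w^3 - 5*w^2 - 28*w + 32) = w - 1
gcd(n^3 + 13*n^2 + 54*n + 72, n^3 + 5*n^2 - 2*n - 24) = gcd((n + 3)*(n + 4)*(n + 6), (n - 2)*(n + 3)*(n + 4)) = n^2 + 7*n + 12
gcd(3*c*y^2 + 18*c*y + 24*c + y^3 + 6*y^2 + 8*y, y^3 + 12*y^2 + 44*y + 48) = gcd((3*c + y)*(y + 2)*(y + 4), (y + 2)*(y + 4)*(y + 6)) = y^2 + 6*y + 8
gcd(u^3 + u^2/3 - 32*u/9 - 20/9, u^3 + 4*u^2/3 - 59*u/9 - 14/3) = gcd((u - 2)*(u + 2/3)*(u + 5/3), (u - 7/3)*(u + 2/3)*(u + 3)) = u + 2/3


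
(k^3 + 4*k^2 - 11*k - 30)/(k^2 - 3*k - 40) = (k^2 - k - 6)/(k - 8)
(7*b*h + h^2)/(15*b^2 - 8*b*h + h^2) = h*(7*b + h)/(15*b^2 - 8*b*h + h^2)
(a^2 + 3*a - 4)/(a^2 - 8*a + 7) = (a + 4)/(a - 7)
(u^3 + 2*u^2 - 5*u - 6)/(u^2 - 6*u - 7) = (u^2 + u - 6)/(u - 7)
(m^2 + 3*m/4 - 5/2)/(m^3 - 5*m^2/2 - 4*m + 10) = (4*m - 5)/(2*(2*m^2 - 9*m + 10))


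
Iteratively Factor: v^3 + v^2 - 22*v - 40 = (v + 4)*(v^2 - 3*v - 10) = (v - 5)*(v + 4)*(v + 2)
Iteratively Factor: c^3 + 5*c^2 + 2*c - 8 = (c - 1)*(c^2 + 6*c + 8) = (c - 1)*(c + 2)*(c + 4)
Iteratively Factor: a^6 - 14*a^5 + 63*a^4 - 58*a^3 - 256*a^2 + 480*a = (a - 5)*(a^5 - 9*a^4 + 18*a^3 + 32*a^2 - 96*a) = a*(a - 5)*(a^4 - 9*a^3 + 18*a^2 + 32*a - 96) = a*(a - 5)*(a + 2)*(a^3 - 11*a^2 + 40*a - 48) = a*(a - 5)*(a - 4)*(a + 2)*(a^2 - 7*a + 12) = a*(a - 5)*(a - 4)*(a - 3)*(a + 2)*(a - 4)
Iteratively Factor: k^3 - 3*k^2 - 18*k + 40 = (k - 2)*(k^2 - k - 20) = (k - 2)*(k + 4)*(k - 5)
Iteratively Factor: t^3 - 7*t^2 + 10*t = (t)*(t^2 - 7*t + 10) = t*(t - 5)*(t - 2)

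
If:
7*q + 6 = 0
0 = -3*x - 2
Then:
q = -6/7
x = -2/3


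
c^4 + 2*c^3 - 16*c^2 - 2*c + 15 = (c - 3)*(c - 1)*(c + 1)*(c + 5)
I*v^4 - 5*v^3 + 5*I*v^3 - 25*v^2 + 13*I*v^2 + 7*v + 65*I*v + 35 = (v + 5)*(v - I)*(v + 7*I)*(I*v + 1)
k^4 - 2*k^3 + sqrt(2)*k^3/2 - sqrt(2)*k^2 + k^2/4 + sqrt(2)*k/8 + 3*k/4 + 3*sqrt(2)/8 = (k - 3/2)*(k - 1)*(k + 1/2)*(k + sqrt(2)/2)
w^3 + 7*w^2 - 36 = (w - 2)*(w + 3)*(w + 6)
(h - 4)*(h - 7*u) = h^2 - 7*h*u - 4*h + 28*u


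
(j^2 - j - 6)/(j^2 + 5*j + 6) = (j - 3)/(j + 3)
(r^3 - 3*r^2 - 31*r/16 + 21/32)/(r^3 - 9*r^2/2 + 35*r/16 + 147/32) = (4*r - 1)/(4*r - 7)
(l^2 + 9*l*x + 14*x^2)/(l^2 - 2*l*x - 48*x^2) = (-l^2 - 9*l*x - 14*x^2)/(-l^2 + 2*l*x + 48*x^2)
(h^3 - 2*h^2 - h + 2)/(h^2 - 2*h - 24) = (-h^3 + 2*h^2 + h - 2)/(-h^2 + 2*h + 24)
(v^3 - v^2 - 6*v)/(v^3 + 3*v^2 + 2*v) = (v - 3)/(v + 1)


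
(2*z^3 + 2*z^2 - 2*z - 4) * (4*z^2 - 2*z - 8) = 8*z^5 + 4*z^4 - 28*z^3 - 28*z^2 + 24*z + 32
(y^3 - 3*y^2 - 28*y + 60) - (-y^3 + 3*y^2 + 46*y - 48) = 2*y^3 - 6*y^2 - 74*y + 108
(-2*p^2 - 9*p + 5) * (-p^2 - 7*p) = 2*p^4 + 23*p^3 + 58*p^2 - 35*p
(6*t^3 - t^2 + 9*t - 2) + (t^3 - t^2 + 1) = 7*t^3 - 2*t^2 + 9*t - 1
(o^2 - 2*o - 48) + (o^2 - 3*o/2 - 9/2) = 2*o^2 - 7*o/2 - 105/2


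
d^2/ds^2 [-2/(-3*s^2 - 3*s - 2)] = 12*(-3*s^2 - 3*s + 3*(2*s + 1)^2 - 2)/(3*s^2 + 3*s + 2)^3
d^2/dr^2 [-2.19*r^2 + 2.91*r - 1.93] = -4.38000000000000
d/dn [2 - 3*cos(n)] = 3*sin(n)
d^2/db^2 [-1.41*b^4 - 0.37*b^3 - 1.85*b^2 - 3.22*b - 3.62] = -16.92*b^2 - 2.22*b - 3.7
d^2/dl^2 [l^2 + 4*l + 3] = 2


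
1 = 1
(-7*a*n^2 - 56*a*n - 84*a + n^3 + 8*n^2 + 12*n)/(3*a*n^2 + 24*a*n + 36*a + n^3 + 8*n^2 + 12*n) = (-7*a + n)/(3*a + n)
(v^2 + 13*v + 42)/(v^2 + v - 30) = (v + 7)/(v - 5)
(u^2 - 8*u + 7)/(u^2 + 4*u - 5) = (u - 7)/(u + 5)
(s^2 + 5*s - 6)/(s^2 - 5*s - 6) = (-s^2 - 5*s + 6)/(-s^2 + 5*s + 6)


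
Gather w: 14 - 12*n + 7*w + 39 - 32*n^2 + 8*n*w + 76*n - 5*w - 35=-32*n^2 + 64*n + w*(8*n + 2) + 18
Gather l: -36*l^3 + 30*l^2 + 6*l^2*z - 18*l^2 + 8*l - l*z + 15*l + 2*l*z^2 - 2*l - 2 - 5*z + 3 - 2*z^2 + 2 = -36*l^3 + l^2*(6*z + 12) + l*(2*z^2 - z + 21) - 2*z^2 - 5*z + 3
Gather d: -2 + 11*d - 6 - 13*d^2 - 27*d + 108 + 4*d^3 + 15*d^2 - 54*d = 4*d^3 + 2*d^2 - 70*d + 100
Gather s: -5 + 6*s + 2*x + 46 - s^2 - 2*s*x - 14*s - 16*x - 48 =-s^2 + s*(-2*x - 8) - 14*x - 7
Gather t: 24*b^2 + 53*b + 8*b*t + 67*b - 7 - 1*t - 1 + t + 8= 24*b^2 + 8*b*t + 120*b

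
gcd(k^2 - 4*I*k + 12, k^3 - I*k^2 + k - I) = 1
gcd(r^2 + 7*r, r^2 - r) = r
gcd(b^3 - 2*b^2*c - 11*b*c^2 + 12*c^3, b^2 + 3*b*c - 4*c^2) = b - c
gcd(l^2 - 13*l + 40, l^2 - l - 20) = l - 5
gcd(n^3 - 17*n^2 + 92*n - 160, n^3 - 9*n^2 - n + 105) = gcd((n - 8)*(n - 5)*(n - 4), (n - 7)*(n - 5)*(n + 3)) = n - 5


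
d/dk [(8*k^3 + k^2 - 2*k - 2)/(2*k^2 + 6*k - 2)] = (4*k^4 + 24*k^3 - 19*k^2/2 + k + 4)/(k^4 + 6*k^3 + 7*k^2 - 6*k + 1)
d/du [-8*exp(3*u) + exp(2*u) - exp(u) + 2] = (-24*exp(2*u) + 2*exp(u) - 1)*exp(u)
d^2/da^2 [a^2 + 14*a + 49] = 2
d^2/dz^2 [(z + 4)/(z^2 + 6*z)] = 2*(-z*(z + 6)*(3*z + 10) + 4*(z + 3)^2*(z + 4))/(z^3*(z + 6)^3)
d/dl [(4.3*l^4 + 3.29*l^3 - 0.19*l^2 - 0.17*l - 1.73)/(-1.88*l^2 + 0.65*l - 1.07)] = (-16.168*l^5 + 2.1998*l^4 - 14.127*l^3 - 11.004*l^2 - 6.0982*l + 1.3064)/(3.5344*l^4 - 2.444*l^3 + 4.4457*l^2 - 1.391*l + 1.1449)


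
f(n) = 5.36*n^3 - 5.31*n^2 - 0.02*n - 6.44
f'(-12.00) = 2442.94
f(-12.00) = -10032.92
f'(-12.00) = 2442.94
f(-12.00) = -10032.92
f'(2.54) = 76.75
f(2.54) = 47.09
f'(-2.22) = 102.81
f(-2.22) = -91.21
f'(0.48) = -1.41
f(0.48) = -7.08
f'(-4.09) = 312.40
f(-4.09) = -461.90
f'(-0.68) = 14.64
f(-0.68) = -10.57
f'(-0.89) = 22.17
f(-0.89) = -14.41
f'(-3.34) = 214.83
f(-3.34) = -265.32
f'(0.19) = -1.46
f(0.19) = -6.60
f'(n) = 16.08*n^2 - 10.62*n - 0.02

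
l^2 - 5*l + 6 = (l - 3)*(l - 2)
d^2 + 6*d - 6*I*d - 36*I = (d + 6)*(d - 6*I)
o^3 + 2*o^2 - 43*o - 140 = (o - 7)*(o + 4)*(o + 5)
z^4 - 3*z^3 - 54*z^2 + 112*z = z*(z - 8)*(z - 2)*(z + 7)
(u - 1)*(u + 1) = u^2 - 1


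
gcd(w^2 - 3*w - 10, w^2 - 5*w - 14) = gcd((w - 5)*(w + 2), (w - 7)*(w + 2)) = w + 2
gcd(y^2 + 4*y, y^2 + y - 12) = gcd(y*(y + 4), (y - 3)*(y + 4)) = y + 4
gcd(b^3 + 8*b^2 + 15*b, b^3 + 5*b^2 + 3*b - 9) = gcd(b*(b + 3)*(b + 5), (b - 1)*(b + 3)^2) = b + 3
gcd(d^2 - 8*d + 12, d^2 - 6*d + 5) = 1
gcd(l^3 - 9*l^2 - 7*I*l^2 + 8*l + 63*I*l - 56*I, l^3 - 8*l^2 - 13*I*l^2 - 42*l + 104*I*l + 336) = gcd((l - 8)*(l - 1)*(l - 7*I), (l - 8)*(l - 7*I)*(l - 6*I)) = l^2 + l*(-8 - 7*I) + 56*I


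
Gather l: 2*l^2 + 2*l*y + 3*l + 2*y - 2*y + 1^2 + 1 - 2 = 2*l^2 + l*(2*y + 3)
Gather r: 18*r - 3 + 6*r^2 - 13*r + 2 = 6*r^2 + 5*r - 1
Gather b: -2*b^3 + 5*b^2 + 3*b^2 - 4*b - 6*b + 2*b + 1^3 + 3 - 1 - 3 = -2*b^3 + 8*b^2 - 8*b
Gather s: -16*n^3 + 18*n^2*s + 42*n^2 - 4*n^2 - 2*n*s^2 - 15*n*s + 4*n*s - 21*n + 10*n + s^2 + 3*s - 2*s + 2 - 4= -16*n^3 + 38*n^2 - 11*n + s^2*(1 - 2*n) + s*(18*n^2 - 11*n + 1) - 2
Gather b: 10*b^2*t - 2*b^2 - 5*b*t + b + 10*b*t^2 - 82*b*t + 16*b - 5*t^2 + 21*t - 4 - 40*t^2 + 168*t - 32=b^2*(10*t - 2) + b*(10*t^2 - 87*t + 17) - 45*t^2 + 189*t - 36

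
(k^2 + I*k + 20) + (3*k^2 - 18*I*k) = 4*k^2 - 17*I*k + 20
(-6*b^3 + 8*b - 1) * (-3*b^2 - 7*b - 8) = 18*b^5 + 42*b^4 + 24*b^3 - 53*b^2 - 57*b + 8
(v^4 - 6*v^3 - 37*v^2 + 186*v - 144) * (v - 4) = v^5 - 10*v^4 - 13*v^3 + 334*v^2 - 888*v + 576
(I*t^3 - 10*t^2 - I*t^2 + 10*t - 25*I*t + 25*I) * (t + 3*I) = I*t^4 - 13*t^3 - I*t^3 + 13*t^2 - 55*I*t^2 + 75*t + 55*I*t - 75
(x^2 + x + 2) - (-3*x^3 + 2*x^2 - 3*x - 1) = 3*x^3 - x^2 + 4*x + 3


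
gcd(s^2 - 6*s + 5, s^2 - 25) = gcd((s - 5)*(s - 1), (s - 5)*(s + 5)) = s - 5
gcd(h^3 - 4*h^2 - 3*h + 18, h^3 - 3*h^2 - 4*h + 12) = h^2 - h - 6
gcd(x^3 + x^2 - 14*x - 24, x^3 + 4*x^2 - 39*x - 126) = x + 3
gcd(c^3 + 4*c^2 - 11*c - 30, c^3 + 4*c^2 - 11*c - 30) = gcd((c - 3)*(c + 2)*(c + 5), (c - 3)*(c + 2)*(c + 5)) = c^3 + 4*c^2 - 11*c - 30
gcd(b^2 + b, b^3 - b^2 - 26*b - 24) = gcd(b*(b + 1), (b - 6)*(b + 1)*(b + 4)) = b + 1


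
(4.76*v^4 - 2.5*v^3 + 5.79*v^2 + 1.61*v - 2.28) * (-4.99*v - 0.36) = -23.7524*v^5 + 10.7614*v^4 - 27.9921*v^3 - 10.1183*v^2 + 10.7976*v + 0.8208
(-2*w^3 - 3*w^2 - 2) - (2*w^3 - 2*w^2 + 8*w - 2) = -4*w^3 - w^2 - 8*w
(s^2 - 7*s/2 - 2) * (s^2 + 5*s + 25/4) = s^4 + 3*s^3/2 - 53*s^2/4 - 255*s/8 - 25/2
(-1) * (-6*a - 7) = 6*a + 7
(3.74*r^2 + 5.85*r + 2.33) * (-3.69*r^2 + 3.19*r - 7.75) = -13.8006*r^4 - 9.6559*r^3 - 18.9212*r^2 - 37.9048*r - 18.0575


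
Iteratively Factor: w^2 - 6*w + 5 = (w - 1)*(w - 5)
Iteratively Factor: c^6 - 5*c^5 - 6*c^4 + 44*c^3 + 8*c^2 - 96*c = (c - 3)*(c^5 - 2*c^4 - 12*c^3 + 8*c^2 + 32*c) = (c - 3)*(c - 2)*(c^4 - 12*c^2 - 16*c) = c*(c - 3)*(c - 2)*(c^3 - 12*c - 16) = c*(c - 4)*(c - 3)*(c - 2)*(c^2 + 4*c + 4) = c*(c - 4)*(c - 3)*(c - 2)*(c + 2)*(c + 2)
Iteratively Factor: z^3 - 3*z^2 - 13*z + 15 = (z - 5)*(z^2 + 2*z - 3) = (z - 5)*(z - 1)*(z + 3)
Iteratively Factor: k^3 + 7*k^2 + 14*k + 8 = (k + 2)*(k^2 + 5*k + 4) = (k + 2)*(k + 4)*(k + 1)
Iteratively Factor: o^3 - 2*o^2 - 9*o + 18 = (o + 3)*(o^2 - 5*o + 6) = (o - 2)*(o + 3)*(o - 3)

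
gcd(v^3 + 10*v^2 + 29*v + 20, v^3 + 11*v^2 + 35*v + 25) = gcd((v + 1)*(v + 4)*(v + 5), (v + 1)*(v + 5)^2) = v^2 + 6*v + 5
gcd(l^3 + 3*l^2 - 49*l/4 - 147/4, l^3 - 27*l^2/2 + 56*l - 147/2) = l - 7/2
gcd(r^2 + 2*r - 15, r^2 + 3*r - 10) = r + 5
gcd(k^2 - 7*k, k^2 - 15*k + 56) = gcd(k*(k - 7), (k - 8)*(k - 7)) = k - 7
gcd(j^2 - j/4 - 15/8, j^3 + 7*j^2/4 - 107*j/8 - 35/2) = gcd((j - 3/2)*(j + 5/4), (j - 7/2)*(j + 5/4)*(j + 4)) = j + 5/4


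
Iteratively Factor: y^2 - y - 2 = (y - 2)*(y + 1)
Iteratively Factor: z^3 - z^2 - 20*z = (z - 5)*(z^2 + 4*z) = (z - 5)*(z + 4)*(z)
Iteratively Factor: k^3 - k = (k + 1)*(k^2 - k) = k*(k + 1)*(k - 1)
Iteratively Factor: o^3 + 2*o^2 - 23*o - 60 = (o + 4)*(o^2 - 2*o - 15) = (o - 5)*(o + 4)*(o + 3)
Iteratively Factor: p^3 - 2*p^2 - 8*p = (p + 2)*(p^2 - 4*p) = (p - 4)*(p + 2)*(p)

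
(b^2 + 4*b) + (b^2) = 2*b^2 + 4*b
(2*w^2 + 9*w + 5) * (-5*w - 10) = -10*w^3 - 65*w^2 - 115*w - 50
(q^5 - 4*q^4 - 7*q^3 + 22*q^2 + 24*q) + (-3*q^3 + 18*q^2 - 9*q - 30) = q^5 - 4*q^4 - 10*q^3 + 40*q^2 + 15*q - 30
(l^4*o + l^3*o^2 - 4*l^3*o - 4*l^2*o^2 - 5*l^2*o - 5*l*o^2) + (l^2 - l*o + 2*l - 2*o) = l^4*o + l^3*o^2 - 4*l^3*o - 4*l^2*o^2 - 5*l^2*o + l^2 - 5*l*o^2 - l*o + 2*l - 2*o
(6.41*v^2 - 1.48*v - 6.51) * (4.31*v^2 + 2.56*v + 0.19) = 27.6271*v^4 + 10.0308*v^3 - 30.629*v^2 - 16.9468*v - 1.2369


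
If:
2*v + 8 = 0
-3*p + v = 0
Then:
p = -4/3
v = -4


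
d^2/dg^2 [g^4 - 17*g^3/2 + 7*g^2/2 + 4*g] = 12*g^2 - 51*g + 7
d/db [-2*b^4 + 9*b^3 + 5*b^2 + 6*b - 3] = -8*b^3 + 27*b^2 + 10*b + 6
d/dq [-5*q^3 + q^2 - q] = -15*q^2 + 2*q - 1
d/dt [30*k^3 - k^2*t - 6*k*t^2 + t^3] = -k^2 - 12*k*t + 3*t^2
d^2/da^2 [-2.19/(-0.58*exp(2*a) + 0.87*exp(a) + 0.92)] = ((1.9053 - 5.0808*exp(a))*(-0.58*exp(2*a) + 0.87*exp(a) + 0.92) - 2.19*(1.16*exp(a) - 0.87)*(2.32*exp(a) - 1.74)*exp(a))*exp(a)/(-0.58*exp(2*a) + 0.87*exp(a) + 0.92)^3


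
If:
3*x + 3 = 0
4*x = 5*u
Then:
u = -4/5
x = -1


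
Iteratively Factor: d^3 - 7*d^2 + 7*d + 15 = (d + 1)*(d^2 - 8*d + 15) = (d - 3)*(d + 1)*(d - 5)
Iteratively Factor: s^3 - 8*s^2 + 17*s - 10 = (s - 1)*(s^2 - 7*s + 10) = (s - 2)*(s - 1)*(s - 5)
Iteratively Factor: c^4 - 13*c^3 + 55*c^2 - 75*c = (c - 5)*(c^3 - 8*c^2 + 15*c) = (c - 5)^2*(c^2 - 3*c) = c*(c - 5)^2*(c - 3)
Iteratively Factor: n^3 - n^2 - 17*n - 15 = (n - 5)*(n^2 + 4*n + 3) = (n - 5)*(n + 3)*(n + 1)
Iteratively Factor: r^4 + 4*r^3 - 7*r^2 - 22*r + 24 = (r - 1)*(r^3 + 5*r^2 - 2*r - 24) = (r - 2)*(r - 1)*(r^2 + 7*r + 12) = (r - 2)*(r - 1)*(r + 4)*(r + 3)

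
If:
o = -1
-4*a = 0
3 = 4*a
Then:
No Solution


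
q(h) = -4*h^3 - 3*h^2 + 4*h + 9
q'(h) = -12*h^2 - 6*h + 4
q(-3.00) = 78.00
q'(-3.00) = -86.00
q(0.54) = 9.66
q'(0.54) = -2.74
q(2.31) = -47.07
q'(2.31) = -73.89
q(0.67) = 9.13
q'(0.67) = -5.41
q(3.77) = -232.89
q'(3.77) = -189.17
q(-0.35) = 7.40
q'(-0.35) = 4.63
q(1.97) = -25.34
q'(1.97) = -54.39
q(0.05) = 9.19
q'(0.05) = 3.67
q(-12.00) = 6441.00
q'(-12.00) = -1652.00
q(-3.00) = 78.00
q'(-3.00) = -86.00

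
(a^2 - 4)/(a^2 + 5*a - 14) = (a + 2)/(a + 7)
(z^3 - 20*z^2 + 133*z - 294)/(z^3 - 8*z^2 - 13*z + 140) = (z^2 - 13*z + 42)/(z^2 - z - 20)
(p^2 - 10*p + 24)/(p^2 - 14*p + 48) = (p - 4)/(p - 8)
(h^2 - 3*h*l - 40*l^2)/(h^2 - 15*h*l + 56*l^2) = (h + 5*l)/(h - 7*l)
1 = 1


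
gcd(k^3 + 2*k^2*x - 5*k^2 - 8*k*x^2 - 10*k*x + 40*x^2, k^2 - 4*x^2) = -k + 2*x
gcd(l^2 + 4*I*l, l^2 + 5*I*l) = l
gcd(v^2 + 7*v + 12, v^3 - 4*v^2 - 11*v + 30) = v + 3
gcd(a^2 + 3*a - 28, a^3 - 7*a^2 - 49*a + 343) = a + 7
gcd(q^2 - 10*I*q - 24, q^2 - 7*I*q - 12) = q - 4*I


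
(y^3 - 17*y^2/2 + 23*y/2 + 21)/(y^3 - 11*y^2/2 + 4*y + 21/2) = (y - 6)/(y - 3)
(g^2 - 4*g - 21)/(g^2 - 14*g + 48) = (g^2 - 4*g - 21)/(g^2 - 14*g + 48)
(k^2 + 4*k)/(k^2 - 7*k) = (k + 4)/(k - 7)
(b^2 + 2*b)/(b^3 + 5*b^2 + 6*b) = 1/(b + 3)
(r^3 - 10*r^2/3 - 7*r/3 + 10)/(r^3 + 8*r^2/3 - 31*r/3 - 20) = (r - 2)/(r + 4)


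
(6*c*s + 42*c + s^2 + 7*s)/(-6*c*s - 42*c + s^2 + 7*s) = (6*c + s)/(-6*c + s)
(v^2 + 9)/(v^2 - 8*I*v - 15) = (v + 3*I)/(v - 5*I)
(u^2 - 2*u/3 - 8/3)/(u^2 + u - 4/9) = 3*(u - 2)/(3*u - 1)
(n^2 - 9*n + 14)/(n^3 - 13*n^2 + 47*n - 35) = (n - 2)/(n^2 - 6*n + 5)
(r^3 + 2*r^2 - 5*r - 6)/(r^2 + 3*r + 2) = (r^2 + r - 6)/(r + 2)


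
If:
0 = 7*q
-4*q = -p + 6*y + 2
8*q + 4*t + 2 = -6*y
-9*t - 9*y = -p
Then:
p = -12/7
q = 0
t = 3/7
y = -13/21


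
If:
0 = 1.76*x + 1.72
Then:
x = -0.98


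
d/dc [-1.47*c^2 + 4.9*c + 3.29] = 4.9 - 2.94*c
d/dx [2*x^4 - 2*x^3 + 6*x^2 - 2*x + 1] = 8*x^3 - 6*x^2 + 12*x - 2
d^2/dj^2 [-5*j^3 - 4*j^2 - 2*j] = -30*j - 8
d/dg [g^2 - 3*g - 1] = 2*g - 3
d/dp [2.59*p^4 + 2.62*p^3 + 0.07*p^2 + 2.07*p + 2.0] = 10.36*p^3 + 7.86*p^2 + 0.14*p + 2.07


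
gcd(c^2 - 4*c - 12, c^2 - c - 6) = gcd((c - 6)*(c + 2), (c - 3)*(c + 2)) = c + 2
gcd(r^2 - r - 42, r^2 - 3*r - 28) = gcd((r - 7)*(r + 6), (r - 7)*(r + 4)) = r - 7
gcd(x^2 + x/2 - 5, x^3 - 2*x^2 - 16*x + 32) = x - 2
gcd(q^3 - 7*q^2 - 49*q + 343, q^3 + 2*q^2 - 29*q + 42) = q + 7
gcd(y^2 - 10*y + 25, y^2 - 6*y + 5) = y - 5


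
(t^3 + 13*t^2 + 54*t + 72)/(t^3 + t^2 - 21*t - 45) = (t^2 + 10*t + 24)/(t^2 - 2*t - 15)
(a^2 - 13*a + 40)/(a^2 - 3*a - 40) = (a - 5)/(a + 5)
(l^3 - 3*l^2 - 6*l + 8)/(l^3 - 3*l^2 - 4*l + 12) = (l^2 - 5*l + 4)/(l^2 - 5*l + 6)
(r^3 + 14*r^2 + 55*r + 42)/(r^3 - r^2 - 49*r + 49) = (r^2 + 7*r + 6)/(r^2 - 8*r + 7)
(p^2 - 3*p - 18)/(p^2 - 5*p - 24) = (p - 6)/(p - 8)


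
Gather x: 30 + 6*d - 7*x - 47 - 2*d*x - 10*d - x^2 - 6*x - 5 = -4*d - x^2 + x*(-2*d - 13) - 22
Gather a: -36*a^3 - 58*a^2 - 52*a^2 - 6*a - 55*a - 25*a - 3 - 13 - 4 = -36*a^3 - 110*a^2 - 86*a - 20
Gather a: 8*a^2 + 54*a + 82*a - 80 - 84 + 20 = 8*a^2 + 136*a - 144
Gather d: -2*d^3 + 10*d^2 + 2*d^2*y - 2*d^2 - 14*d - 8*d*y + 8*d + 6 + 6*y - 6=-2*d^3 + d^2*(2*y + 8) + d*(-8*y - 6) + 6*y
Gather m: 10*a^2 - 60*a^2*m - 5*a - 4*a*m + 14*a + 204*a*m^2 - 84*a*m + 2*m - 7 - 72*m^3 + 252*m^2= 10*a^2 + 9*a - 72*m^3 + m^2*(204*a + 252) + m*(-60*a^2 - 88*a + 2) - 7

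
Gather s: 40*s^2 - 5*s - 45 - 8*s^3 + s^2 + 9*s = -8*s^3 + 41*s^2 + 4*s - 45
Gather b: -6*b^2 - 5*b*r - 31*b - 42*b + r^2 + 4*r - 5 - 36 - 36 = -6*b^2 + b*(-5*r - 73) + r^2 + 4*r - 77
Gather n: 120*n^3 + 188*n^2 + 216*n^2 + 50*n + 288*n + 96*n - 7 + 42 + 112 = 120*n^3 + 404*n^2 + 434*n + 147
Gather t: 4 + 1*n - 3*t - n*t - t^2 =n - t^2 + t*(-n - 3) + 4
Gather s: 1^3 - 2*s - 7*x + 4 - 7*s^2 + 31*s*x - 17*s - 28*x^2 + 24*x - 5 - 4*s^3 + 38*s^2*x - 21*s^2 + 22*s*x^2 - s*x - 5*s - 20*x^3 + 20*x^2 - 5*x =-4*s^3 + s^2*(38*x - 28) + s*(22*x^2 + 30*x - 24) - 20*x^3 - 8*x^2 + 12*x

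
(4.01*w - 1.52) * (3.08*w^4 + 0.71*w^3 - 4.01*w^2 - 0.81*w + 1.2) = 12.3508*w^5 - 1.8345*w^4 - 17.1593*w^3 + 2.8471*w^2 + 6.0432*w - 1.824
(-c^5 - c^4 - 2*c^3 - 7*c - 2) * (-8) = 8*c^5 + 8*c^4 + 16*c^3 + 56*c + 16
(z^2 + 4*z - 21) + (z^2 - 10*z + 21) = 2*z^2 - 6*z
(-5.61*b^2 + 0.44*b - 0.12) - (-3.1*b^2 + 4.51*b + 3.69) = -2.51*b^2 - 4.07*b - 3.81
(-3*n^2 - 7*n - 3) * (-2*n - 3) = 6*n^3 + 23*n^2 + 27*n + 9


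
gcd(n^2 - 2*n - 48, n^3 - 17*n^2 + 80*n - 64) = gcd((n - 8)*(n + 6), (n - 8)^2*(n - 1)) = n - 8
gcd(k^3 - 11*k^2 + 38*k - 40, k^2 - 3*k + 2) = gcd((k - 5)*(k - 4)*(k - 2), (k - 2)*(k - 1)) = k - 2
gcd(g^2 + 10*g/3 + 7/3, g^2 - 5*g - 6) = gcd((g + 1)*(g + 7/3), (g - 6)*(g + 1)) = g + 1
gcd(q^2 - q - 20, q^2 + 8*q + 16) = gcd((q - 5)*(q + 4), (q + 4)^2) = q + 4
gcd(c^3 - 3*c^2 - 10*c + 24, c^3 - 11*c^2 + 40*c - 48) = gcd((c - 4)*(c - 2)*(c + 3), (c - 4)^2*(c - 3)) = c - 4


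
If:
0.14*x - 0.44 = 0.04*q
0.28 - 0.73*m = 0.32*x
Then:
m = 0.383561643835616 - 0.438356164383562*x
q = 3.5*x - 11.0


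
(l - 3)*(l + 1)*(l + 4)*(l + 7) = l^4 + 9*l^3 + 3*l^2 - 89*l - 84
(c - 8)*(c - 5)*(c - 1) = c^3 - 14*c^2 + 53*c - 40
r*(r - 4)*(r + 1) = r^3 - 3*r^2 - 4*r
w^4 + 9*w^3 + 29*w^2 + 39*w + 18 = (w + 1)*(w + 2)*(w + 3)^2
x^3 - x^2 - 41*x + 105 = (x - 5)*(x - 3)*(x + 7)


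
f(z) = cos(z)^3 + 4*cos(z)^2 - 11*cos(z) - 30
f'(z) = -3*sin(z)*cos(z)^2 - 8*sin(z)*cos(z) + 11*sin(z)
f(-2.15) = -22.94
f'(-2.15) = -12.12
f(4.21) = -23.89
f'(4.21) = -12.41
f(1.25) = -33.04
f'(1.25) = 7.76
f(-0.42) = -35.95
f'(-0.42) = -0.49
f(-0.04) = -36.00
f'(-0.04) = -0.00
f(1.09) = -34.13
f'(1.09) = 5.90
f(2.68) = -17.66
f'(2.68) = 7.02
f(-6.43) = -36.00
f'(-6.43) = -0.02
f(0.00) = -36.00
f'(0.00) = 0.00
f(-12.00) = -35.83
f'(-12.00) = 1.13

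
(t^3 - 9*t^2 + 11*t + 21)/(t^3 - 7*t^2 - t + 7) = (t - 3)/(t - 1)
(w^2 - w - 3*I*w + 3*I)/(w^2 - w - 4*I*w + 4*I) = (w - 3*I)/(w - 4*I)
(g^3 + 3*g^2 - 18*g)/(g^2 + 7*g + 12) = g*(g^2 + 3*g - 18)/(g^2 + 7*g + 12)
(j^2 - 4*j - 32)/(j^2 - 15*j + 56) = (j + 4)/(j - 7)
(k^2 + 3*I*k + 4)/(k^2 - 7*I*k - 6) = (k + 4*I)/(k - 6*I)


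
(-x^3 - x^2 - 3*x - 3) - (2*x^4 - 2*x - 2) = -2*x^4 - x^3 - x^2 - x - 1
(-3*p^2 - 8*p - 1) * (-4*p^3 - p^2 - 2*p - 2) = 12*p^5 + 35*p^4 + 18*p^3 + 23*p^2 + 18*p + 2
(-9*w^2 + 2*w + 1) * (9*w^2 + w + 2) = -81*w^4 + 9*w^3 - 7*w^2 + 5*w + 2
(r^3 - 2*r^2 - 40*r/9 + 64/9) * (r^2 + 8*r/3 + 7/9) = r^5 + 2*r^4/3 - 9*r^3 - 170*r^2/27 + 1256*r/81 + 448/81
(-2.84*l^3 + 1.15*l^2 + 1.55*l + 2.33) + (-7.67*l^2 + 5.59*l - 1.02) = -2.84*l^3 - 6.52*l^2 + 7.14*l + 1.31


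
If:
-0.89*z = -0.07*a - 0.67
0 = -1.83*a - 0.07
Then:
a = -0.04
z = 0.75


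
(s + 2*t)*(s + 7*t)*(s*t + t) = s^3*t + 9*s^2*t^2 + s^2*t + 14*s*t^3 + 9*s*t^2 + 14*t^3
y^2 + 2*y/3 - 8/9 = (y - 2/3)*(y + 4/3)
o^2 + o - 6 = (o - 2)*(o + 3)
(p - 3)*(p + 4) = p^2 + p - 12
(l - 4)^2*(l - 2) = l^3 - 10*l^2 + 32*l - 32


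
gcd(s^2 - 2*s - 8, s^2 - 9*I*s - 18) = 1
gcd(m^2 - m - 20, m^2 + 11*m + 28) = m + 4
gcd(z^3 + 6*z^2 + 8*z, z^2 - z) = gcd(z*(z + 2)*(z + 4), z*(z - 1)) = z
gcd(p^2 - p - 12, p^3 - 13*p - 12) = p^2 - p - 12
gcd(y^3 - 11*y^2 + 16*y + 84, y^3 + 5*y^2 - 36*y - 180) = y - 6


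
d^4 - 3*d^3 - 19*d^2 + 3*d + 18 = (d - 6)*(d - 1)*(d + 1)*(d + 3)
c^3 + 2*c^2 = c^2*(c + 2)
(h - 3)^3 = h^3 - 9*h^2 + 27*h - 27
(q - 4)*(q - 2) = q^2 - 6*q + 8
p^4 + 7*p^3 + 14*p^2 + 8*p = p*(p + 1)*(p + 2)*(p + 4)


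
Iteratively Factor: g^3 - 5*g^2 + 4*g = (g - 1)*(g^2 - 4*g) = g*(g - 1)*(g - 4)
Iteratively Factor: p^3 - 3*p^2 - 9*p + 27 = (p - 3)*(p^2 - 9) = (p - 3)*(p + 3)*(p - 3)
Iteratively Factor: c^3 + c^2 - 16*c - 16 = (c + 4)*(c^2 - 3*c - 4) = (c + 1)*(c + 4)*(c - 4)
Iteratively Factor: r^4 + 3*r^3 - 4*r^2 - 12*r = (r - 2)*(r^3 + 5*r^2 + 6*r) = r*(r - 2)*(r^2 + 5*r + 6) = r*(r - 2)*(r + 2)*(r + 3)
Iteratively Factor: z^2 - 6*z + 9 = (z - 3)*(z - 3)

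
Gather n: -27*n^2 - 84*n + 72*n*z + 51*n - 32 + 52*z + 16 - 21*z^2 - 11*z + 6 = -27*n^2 + n*(72*z - 33) - 21*z^2 + 41*z - 10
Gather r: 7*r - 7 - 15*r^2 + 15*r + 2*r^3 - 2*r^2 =2*r^3 - 17*r^2 + 22*r - 7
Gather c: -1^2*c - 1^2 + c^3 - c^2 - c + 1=c^3 - c^2 - 2*c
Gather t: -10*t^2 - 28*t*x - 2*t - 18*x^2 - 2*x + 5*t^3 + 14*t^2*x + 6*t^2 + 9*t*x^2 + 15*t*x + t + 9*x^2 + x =5*t^3 + t^2*(14*x - 4) + t*(9*x^2 - 13*x - 1) - 9*x^2 - x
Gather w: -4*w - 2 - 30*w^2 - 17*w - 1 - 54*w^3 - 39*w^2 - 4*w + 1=-54*w^3 - 69*w^2 - 25*w - 2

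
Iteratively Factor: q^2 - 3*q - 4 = (q - 4)*(q + 1)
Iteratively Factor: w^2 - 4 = (w - 2)*(w + 2)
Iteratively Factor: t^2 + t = (t + 1)*(t)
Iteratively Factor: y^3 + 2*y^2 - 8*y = (y + 4)*(y^2 - 2*y) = (y - 2)*(y + 4)*(y)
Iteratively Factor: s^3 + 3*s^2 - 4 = (s - 1)*(s^2 + 4*s + 4) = (s - 1)*(s + 2)*(s + 2)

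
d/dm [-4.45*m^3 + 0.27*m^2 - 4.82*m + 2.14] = -13.35*m^2 + 0.54*m - 4.82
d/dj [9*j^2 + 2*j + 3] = 18*j + 2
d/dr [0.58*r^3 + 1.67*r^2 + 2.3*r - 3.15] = 1.74*r^2 + 3.34*r + 2.3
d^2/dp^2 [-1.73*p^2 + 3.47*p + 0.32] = -3.46000000000000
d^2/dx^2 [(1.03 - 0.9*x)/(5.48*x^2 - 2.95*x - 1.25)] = ((0.9*x - 1.03)*(10.96*x - 2.95)*(21.92*x - 5.9) + (29.592*x - 16.5988)*(-5.48*x^2 + 2.95*x + 1.25))/(-5.48*x^2 + 2.95*x + 1.25)^3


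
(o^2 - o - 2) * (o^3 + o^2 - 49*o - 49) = o^5 - 52*o^3 - 2*o^2 + 147*o + 98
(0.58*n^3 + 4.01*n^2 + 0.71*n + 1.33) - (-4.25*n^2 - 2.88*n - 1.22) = 0.58*n^3 + 8.26*n^2 + 3.59*n + 2.55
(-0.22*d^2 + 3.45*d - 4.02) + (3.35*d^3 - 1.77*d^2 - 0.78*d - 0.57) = 3.35*d^3 - 1.99*d^2 + 2.67*d - 4.59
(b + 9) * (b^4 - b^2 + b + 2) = b^5 + 9*b^4 - b^3 - 8*b^2 + 11*b + 18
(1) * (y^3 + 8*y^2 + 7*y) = y^3 + 8*y^2 + 7*y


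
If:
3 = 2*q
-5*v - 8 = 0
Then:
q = 3/2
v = -8/5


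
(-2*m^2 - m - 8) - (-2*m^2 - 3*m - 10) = 2*m + 2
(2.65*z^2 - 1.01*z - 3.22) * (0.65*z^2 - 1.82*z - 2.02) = 1.7225*z^4 - 5.4795*z^3 - 5.6078*z^2 + 7.9006*z + 6.5044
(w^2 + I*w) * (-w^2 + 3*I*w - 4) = -w^4 + 2*I*w^3 - 7*w^2 - 4*I*w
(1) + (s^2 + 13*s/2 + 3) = s^2 + 13*s/2 + 4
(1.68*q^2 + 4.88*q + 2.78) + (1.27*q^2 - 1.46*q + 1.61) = 2.95*q^2 + 3.42*q + 4.39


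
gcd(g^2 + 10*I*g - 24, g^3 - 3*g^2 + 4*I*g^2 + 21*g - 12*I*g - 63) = 1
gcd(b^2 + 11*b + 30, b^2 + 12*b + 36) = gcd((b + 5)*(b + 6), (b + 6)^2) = b + 6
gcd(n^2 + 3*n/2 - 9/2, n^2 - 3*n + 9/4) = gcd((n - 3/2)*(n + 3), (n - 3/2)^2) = n - 3/2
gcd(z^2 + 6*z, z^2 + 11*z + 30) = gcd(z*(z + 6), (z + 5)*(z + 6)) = z + 6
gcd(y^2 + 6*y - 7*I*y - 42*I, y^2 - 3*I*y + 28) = y - 7*I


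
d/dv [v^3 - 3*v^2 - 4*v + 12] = 3*v^2 - 6*v - 4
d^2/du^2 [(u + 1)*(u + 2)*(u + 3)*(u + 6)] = 12*u^2 + 72*u + 94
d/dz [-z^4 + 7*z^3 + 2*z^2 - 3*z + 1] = -4*z^3 + 21*z^2 + 4*z - 3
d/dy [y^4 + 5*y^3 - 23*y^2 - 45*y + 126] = 4*y^3 + 15*y^2 - 46*y - 45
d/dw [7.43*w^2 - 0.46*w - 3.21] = 14.86*w - 0.46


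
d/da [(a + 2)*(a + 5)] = 2*a + 7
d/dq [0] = 0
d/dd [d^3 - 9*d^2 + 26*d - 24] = 3*d^2 - 18*d + 26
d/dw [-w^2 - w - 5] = -2*w - 1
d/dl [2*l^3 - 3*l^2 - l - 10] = 6*l^2 - 6*l - 1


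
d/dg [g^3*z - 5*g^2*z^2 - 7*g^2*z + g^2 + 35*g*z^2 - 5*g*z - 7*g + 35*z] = 3*g^2*z - 10*g*z^2 - 14*g*z + 2*g + 35*z^2 - 5*z - 7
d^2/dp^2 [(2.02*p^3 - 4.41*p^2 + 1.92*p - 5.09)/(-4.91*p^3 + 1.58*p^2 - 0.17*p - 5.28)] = (181.29193*p^6 - 267.608748*p^5 + 2168.223594*p^4 - 2270.224312*p^3 + 908.900178*p^2 - 1233.937092*p + 334.554106)/(118.370771*p^9 - 114.272394*p^8 + 49.067103*p^7 + 370.015036*p^6 - 244.068243*p^5 + 65.849286*p^4 + 402.144497*p^3 - 131.68584*p^2 + 14.217984*p + 147.197952)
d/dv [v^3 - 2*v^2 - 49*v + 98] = 3*v^2 - 4*v - 49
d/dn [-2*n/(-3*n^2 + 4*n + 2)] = 2*(-3*n^2 - 2)/(9*n^4 - 24*n^3 + 4*n^2 + 16*n + 4)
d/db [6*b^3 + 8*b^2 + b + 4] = 18*b^2 + 16*b + 1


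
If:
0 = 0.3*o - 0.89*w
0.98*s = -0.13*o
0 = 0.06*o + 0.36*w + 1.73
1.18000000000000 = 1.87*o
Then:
No Solution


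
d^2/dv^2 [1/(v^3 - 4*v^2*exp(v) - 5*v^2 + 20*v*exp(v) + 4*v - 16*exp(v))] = 2*((2*v^2*exp(v) - 2*v*exp(v) - 3*v - 8*exp(v) + 5)*(v^3 - 4*v^2*exp(v) - 5*v^2 + 20*v*exp(v) + 4*v - 16*exp(v)) + (-4*v^2*exp(v) + 3*v^2 + 12*v*exp(v) - 10*v + 4*exp(v) + 4)^2)/(v^3 - 4*v^2*exp(v) - 5*v^2 + 20*v*exp(v) + 4*v - 16*exp(v))^3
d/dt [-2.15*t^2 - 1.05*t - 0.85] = -4.3*t - 1.05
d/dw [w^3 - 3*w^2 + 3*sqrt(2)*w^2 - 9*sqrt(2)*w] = 3*w^2 - 6*w + 6*sqrt(2)*w - 9*sqrt(2)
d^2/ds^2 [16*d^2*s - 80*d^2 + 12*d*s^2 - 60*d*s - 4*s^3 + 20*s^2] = 24*d - 24*s + 40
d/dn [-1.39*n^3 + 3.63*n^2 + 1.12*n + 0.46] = -4.17*n^2 + 7.26*n + 1.12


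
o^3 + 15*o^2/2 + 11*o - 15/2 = (o - 1/2)*(o + 3)*(o + 5)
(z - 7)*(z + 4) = z^2 - 3*z - 28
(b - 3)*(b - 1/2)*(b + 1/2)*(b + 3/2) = b^4 - 3*b^3/2 - 19*b^2/4 + 3*b/8 + 9/8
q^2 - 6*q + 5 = (q - 5)*(q - 1)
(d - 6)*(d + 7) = d^2 + d - 42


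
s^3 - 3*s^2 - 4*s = s*(s - 4)*(s + 1)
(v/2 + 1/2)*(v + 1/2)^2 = v^3/2 + v^2 + 5*v/8 + 1/8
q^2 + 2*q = q*(q + 2)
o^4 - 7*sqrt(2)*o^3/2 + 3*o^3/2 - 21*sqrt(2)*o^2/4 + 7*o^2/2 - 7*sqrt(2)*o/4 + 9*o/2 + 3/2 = (o + 1/2)*(o + 1)*(o - 3*sqrt(2))*(o - sqrt(2)/2)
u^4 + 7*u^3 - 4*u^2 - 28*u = u*(u - 2)*(u + 2)*(u + 7)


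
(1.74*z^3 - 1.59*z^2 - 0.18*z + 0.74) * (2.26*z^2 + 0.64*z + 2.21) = 3.9324*z^5 - 2.4798*z^4 + 2.421*z^3 - 1.9567*z^2 + 0.0758*z + 1.6354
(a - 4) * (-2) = 8 - 2*a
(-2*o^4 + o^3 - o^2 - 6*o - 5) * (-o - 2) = 2*o^5 + 3*o^4 - o^3 + 8*o^2 + 17*o + 10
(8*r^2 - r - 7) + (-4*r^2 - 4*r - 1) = 4*r^2 - 5*r - 8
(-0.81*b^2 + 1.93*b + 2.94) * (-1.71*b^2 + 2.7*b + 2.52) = 1.3851*b^4 - 5.4873*b^3 - 1.8576*b^2 + 12.8016*b + 7.4088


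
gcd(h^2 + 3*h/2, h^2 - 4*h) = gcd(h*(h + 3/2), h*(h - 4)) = h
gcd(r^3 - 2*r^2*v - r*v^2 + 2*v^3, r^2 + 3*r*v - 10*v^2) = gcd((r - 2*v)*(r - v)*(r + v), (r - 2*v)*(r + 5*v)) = r - 2*v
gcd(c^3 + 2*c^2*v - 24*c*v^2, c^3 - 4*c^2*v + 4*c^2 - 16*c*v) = -c^2 + 4*c*v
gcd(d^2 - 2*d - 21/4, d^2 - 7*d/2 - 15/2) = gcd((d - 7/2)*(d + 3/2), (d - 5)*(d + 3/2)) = d + 3/2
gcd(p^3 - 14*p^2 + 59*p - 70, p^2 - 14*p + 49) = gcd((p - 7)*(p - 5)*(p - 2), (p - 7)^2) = p - 7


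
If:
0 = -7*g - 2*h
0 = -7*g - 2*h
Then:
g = -2*h/7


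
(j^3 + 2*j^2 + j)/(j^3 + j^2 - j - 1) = j/(j - 1)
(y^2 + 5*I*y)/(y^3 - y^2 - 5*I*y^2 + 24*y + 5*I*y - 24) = y*(y + 5*I)/(y^3 - y^2*(1 + 5*I) + y*(24 + 5*I) - 24)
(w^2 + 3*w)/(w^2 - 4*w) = (w + 3)/(w - 4)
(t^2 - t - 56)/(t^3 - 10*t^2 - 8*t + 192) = (t + 7)/(t^2 - 2*t - 24)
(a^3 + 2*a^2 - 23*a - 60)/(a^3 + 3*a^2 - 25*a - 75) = (a + 4)/(a + 5)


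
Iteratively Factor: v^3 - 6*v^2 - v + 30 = (v + 2)*(v^2 - 8*v + 15) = (v - 3)*(v + 2)*(v - 5)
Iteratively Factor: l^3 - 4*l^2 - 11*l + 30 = (l - 2)*(l^2 - 2*l - 15) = (l - 5)*(l - 2)*(l + 3)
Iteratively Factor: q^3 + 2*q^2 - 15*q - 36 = (q - 4)*(q^2 + 6*q + 9) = (q - 4)*(q + 3)*(q + 3)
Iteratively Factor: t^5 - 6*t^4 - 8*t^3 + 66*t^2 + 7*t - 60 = (t + 3)*(t^4 - 9*t^3 + 19*t^2 + 9*t - 20) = (t - 1)*(t + 3)*(t^3 - 8*t^2 + 11*t + 20) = (t - 5)*(t - 1)*(t + 3)*(t^2 - 3*t - 4) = (t - 5)*(t - 4)*(t - 1)*(t + 3)*(t + 1)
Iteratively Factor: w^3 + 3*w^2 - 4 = (w - 1)*(w^2 + 4*w + 4) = (w - 1)*(w + 2)*(w + 2)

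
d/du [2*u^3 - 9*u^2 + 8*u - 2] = 6*u^2 - 18*u + 8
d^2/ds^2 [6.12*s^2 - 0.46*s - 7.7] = 12.2400000000000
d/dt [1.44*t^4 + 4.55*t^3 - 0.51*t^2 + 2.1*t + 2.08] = 5.76*t^3 + 13.65*t^2 - 1.02*t + 2.1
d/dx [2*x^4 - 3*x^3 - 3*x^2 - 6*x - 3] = 8*x^3 - 9*x^2 - 6*x - 6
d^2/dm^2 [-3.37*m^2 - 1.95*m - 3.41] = -6.74000000000000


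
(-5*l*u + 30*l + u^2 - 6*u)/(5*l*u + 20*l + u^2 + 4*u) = (-5*l*u + 30*l + u^2 - 6*u)/(5*l*u + 20*l + u^2 + 4*u)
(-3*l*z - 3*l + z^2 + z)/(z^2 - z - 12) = (3*l*z + 3*l - z^2 - z)/(-z^2 + z + 12)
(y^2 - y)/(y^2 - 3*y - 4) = y*(1 - y)/(-y^2 + 3*y + 4)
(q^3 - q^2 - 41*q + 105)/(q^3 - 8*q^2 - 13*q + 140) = (q^2 + 4*q - 21)/(q^2 - 3*q - 28)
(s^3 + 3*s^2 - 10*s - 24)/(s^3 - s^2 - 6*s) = (s + 4)/s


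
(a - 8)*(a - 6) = a^2 - 14*a + 48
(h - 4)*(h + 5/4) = h^2 - 11*h/4 - 5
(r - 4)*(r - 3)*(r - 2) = r^3 - 9*r^2 + 26*r - 24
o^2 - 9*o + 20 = (o - 5)*(o - 4)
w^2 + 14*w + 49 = (w + 7)^2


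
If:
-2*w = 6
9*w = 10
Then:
No Solution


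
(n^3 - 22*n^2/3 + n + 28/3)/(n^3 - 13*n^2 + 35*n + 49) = (n - 4/3)/(n - 7)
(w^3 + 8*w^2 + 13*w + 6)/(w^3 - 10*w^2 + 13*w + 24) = (w^2 + 7*w + 6)/(w^2 - 11*w + 24)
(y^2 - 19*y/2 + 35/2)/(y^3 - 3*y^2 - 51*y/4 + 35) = 2*(y - 7)/(2*y^2 - y - 28)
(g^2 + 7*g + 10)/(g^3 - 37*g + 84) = (g^2 + 7*g + 10)/(g^3 - 37*g + 84)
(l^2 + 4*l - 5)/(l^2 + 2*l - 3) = (l + 5)/(l + 3)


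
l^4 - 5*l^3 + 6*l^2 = l^2*(l - 3)*(l - 2)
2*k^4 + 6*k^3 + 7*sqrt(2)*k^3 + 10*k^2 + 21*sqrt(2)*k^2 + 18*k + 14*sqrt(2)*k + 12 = (k + 2)*(k + 3*sqrt(2))*(sqrt(2)*k + 1)*(sqrt(2)*k + sqrt(2))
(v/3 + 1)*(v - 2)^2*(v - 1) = v^4/3 - 2*v^3/3 - 7*v^2/3 + 20*v/3 - 4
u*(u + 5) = u^2 + 5*u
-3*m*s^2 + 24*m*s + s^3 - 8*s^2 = s*(-3*m + s)*(s - 8)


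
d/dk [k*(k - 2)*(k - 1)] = 3*k^2 - 6*k + 2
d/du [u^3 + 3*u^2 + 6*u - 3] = 3*u^2 + 6*u + 6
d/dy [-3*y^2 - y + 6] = -6*y - 1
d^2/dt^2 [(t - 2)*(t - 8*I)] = 2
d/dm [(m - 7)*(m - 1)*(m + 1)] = 3*m^2 - 14*m - 1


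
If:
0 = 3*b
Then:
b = 0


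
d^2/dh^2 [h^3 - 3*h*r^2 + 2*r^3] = 6*h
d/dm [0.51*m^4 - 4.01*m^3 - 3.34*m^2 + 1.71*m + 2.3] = 2.04*m^3 - 12.03*m^2 - 6.68*m + 1.71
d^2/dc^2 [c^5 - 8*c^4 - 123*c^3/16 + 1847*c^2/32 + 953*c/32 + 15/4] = 20*c^3 - 96*c^2 - 369*c/8 + 1847/16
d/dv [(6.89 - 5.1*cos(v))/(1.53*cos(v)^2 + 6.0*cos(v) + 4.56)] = (-7.803*cos(v)^2 + 21.0834*cos(v) + 64.596)*sin(v)/(2.3409*cos(v)^4 + 18.36*cos(v)^3 + 49.9536*cos(v)^2 + 54.72*cos(v) + 20.7936)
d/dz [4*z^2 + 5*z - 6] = 8*z + 5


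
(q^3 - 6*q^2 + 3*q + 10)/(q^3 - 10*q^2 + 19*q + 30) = (q - 2)/(q - 6)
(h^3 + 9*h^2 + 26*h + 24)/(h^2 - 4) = (h^2 + 7*h + 12)/(h - 2)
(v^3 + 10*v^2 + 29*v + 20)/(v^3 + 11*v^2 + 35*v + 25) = (v + 4)/(v + 5)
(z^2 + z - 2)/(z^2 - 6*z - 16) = (z - 1)/(z - 8)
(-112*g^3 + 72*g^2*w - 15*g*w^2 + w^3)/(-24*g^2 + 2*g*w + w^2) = (28*g^2 - 11*g*w + w^2)/(6*g + w)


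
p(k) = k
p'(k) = 1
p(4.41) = 4.41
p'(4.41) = 1.00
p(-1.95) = -1.95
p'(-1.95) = 1.00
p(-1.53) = -1.53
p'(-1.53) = 1.00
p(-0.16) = -0.16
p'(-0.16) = 1.00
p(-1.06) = -1.06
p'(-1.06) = 1.00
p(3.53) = 3.53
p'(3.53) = 1.00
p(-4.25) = -4.25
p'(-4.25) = 1.00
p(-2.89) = -2.89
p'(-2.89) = 1.00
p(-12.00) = -12.00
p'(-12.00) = 1.00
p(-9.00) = -9.00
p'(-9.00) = 1.00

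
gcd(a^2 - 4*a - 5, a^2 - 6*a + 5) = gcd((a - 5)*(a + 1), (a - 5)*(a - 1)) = a - 5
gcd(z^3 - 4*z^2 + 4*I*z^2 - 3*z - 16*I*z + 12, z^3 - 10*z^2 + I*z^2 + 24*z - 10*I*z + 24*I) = z^2 + z*(-4 + I) - 4*I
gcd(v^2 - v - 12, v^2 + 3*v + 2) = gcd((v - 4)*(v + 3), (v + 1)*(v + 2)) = 1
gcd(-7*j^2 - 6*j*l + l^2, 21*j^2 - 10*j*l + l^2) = 7*j - l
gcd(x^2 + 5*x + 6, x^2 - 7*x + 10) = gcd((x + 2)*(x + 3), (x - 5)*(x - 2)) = 1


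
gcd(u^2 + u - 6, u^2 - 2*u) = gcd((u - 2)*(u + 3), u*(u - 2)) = u - 2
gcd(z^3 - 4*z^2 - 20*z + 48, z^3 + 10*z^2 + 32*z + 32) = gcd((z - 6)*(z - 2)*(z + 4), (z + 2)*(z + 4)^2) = z + 4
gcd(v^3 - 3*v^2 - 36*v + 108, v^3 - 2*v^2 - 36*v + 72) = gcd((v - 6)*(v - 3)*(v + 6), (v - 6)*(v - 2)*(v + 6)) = v^2 - 36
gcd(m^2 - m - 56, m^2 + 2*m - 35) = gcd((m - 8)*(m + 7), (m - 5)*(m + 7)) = m + 7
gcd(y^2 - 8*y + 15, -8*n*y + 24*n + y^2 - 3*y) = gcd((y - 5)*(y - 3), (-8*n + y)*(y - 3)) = y - 3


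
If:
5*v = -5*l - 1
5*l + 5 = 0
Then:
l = -1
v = 4/5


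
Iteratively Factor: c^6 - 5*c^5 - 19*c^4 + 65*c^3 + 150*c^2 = (c - 5)*(c^5 - 19*c^3 - 30*c^2) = c*(c - 5)*(c^4 - 19*c^2 - 30*c) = c*(c - 5)*(c + 3)*(c^3 - 3*c^2 - 10*c) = c*(c - 5)*(c + 2)*(c + 3)*(c^2 - 5*c) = c*(c - 5)^2*(c + 2)*(c + 3)*(c)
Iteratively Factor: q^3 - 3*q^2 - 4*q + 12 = (q + 2)*(q^2 - 5*q + 6) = (q - 2)*(q + 2)*(q - 3)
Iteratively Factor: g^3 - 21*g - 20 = (g - 5)*(g^2 + 5*g + 4) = (g - 5)*(g + 1)*(g + 4)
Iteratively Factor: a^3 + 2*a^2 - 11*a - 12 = (a + 4)*(a^2 - 2*a - 3) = (a + 1)*(a + 4)*(a - 3)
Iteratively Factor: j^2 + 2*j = (j)*(j + 2)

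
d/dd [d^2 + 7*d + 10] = 2*d + 7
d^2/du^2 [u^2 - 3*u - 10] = 2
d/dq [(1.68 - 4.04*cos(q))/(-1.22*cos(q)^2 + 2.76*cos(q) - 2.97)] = (4.9288*cos(q)^2 - 4.0992*cos(q) - 7.362)*sin(q)/(1.4884*cos(q)^4 - 6.7344*cos(q)^3 + 14.8644*cos(q)^2 - 16.3944*cos(q) + 8.8209)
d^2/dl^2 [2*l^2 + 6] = 4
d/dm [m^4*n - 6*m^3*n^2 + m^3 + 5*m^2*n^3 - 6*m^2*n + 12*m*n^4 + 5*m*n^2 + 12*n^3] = 4*m^3*n - 18*m^2*n^2 + 3*m^2 + 10*m*n^3 - 12*m*n + 12*n^4 + 5*n^2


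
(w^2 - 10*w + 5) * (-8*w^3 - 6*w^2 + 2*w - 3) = -8*w^5 + 74*w^4 + 22*w^3 - 53*w^2 + 40*w - 15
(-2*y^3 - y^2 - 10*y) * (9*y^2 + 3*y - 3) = -18*y^5 - 15*y^4 - 87*y^3 - 27*y^2 + 30*y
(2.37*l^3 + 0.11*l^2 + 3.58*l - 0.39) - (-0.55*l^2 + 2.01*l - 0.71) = 2.37*l^3 + 0.66*l^2 + 1.57*l + 0.32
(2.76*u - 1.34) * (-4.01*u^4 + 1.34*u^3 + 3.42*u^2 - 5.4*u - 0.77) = -11.0676*u^5 + 9.0718*u^4 + 7.6436*u^3 - 19.4868*u^2 + 5.1108*u + 1.0318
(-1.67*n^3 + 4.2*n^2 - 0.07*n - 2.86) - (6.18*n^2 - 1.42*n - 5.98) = -1.67*n^3 - 1.98*n^2 + 1.35*n + 3.12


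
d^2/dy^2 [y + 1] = 0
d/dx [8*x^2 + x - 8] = 16*x + 1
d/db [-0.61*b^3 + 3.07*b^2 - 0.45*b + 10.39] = -1.83*b^2 + 6.14*b - 0.45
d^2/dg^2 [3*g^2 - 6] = 6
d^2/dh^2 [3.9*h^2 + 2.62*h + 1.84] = 7.80000000000000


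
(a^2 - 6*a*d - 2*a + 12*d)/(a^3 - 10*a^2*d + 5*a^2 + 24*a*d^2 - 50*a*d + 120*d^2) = (a - 2)/(a^2 - 4*a*d + 5*a - 20*d)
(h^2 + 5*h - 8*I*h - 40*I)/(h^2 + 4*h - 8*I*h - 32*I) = (h + 5)/(h + 4)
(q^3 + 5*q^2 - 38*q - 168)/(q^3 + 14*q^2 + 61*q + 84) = (q - 6)/(q + 3)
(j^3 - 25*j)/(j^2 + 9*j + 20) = j*(j - 5)/(j + 4)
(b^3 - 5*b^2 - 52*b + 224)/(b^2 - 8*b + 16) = (b^2 - b - 56)/(b - 4)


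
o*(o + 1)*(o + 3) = o^3 + 4*o^2 + 3*o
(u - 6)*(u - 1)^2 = u^3 - 8*u^2 + 13*u - 6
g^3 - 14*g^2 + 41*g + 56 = (g - 8)*(g - 7)*(g + 1)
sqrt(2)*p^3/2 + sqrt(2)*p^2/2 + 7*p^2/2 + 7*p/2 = p*(p + 7*sqrt(2)/2)*(sqrt(2)*p/2 + sqrt(2)/2)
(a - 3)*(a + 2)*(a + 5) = a^3 + 4*a^2 - 11*a - 30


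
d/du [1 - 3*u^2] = -6*u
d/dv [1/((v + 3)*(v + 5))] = 2*(-v - 4)/(v^4 + 16*v^3 + 94*v^2 + 240*v + 225)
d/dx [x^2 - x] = 2*x - 1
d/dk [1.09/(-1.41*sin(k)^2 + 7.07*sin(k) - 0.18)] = (3.0738*sin(k) - 7.7063)*cos(k)/(1.41*sin(k)^2 - 7.07*sin(k) + 0.18)^2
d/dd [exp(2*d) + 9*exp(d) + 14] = (2*exp(d) + 9)*exp(d)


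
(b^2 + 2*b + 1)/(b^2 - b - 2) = (b + 1)/(b - 2)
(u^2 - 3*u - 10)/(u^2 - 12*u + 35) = (u + 2)/(u - 7)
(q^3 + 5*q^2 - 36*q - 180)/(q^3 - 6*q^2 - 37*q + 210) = (q^2 - q - 30)/(q^2 - 12*q + 35)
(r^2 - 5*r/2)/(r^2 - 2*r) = (r - 5/2)/(r - 2)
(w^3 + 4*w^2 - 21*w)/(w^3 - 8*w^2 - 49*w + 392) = w*(w - 3)/(w^2 - 15*w + 56)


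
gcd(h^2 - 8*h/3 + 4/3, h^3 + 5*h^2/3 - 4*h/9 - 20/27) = h - 2/3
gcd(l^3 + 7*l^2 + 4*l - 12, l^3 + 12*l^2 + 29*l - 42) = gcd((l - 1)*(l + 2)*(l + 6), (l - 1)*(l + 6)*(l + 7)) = l^2 + 5*l - 6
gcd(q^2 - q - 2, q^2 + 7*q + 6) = q + 1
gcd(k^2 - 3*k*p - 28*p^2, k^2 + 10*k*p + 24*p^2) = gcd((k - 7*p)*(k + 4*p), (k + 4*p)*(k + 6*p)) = k + 4*p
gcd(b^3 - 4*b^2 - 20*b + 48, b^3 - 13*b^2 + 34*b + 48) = b - 6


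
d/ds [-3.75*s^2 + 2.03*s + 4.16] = 2.03 - 7.5*s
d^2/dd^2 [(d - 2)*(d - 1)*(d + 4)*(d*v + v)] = 6*v*(2*d^2 + 2*d - 3)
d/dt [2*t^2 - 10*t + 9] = 4*t - 10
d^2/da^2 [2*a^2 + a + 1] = 4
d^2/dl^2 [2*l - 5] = 0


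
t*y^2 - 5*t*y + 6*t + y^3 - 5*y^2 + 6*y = (t + y)*(y - 3)*(y - 2)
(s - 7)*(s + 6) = s^2 - s - 42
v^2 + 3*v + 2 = (v + 1)*(v + 2)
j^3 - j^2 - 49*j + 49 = (j - 7)*(j - 1)*(j + 7)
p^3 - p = p*(p - 1)*(p + 1)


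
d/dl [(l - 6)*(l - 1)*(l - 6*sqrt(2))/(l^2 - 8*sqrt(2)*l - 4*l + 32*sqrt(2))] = (l^4 - 16*sqrt(2)*l^3 - 8*l^3 + 118*l^2 + 134*sqrt(2)*l^2 - 768*l - 376*sqrt(2)*l + 48*sqrt(2) + 2112)/(l^4 - 16*sqrt(2)*l^3 - 8*l^3 + 144*l^2 + 128*sqrt(2)*l^2 - 1024*l - 256*sqrt(2)*l + 2048)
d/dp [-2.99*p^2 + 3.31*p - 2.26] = 3.31 - 5.98*p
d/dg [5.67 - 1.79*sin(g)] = -1.79*cos(g)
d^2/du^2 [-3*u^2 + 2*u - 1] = -6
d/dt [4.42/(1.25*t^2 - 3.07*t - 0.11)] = (13.5694 - 11.05*t)/(-1.25*t^2 + 3.07*t + 0.11)^2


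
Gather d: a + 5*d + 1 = a + 5*d + 1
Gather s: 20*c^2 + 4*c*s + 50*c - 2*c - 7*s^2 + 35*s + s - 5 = 20*c^2 + 48*c - 7*s^2 + s*(4*c + 36) - 5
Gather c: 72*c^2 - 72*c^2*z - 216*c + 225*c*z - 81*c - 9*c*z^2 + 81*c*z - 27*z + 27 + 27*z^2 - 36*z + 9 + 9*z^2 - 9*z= c^2*(72 - 72*z) + c*(-9*z^2 + 306*z - 297) + 36*z^2 - 72*z + 36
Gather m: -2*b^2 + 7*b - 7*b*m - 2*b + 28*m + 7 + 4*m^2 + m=-2*b^2 + 5*b + 4*m^2 + m*(29 - 7*b) + 7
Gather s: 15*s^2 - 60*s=15*s^2 - 60*s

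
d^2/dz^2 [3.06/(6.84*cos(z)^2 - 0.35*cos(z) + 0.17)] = (-572.655744*(1 - cos(z)^2)^2 + 21.97692*cos(z)^3 - 272.47005*cos(z)^2 - 44.13591*cos(z) + 566.289108)/(6.84*cos(z)^2 - 0.35*cos(z) + 0.17)^3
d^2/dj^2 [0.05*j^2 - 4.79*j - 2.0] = 0.100000000000000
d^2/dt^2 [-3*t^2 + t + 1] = -6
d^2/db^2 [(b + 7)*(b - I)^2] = 6*b + 14 - 4*I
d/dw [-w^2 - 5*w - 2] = -2*w - 5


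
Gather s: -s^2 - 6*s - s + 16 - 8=-s^2 - 7*s + 8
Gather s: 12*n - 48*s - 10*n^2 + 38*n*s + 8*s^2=-10*n^2 + 12*n + 8*s^2 + s*(38*n - 48)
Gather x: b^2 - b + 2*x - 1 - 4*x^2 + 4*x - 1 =b^2 - b - 4*x^2 + 6*x - 2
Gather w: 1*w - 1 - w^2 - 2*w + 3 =-w^2 - w + 2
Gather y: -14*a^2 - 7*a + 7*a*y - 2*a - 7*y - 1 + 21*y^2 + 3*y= -14*a^2 - 9*a + 21*y^2 + y*(7*a - 4) - 1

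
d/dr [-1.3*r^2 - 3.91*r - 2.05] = -2.6*r - 3.91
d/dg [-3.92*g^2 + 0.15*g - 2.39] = 0.15 - 7.84*g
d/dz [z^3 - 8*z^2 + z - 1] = 3*z^2 - 16*z + 1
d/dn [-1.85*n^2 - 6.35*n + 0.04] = -3.7*n - 6.35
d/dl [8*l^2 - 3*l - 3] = 16*l - 3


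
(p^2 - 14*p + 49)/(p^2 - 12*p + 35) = (p - 7)/(p - 5)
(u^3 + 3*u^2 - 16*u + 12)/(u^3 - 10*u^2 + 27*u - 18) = (u^2 + 4*u - 12)/(u^2 - 9*u + 18)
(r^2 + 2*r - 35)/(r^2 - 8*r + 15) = (r + 7)/(r - 3)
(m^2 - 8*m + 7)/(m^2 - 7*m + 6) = (m - 7)/(m - 6)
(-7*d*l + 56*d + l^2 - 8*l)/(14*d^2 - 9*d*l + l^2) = (8 - l)/(2*d - l)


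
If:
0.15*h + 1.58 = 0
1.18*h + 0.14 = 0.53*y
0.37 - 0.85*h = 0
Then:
No Solution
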